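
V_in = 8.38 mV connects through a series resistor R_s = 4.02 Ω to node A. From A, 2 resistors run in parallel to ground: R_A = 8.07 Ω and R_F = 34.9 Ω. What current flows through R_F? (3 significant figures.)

I ≈ 0.149 mA

Combine the parallel branches: R_p = (1/8.07 + 1/34.9)⁻¹ = 6.554 Ω.
V_A = 8.38 × 6.554/10.57 = 5.194 mV.
I(R_F) = V_A / R_F = 5.194/34.9 = 0.1488 mA.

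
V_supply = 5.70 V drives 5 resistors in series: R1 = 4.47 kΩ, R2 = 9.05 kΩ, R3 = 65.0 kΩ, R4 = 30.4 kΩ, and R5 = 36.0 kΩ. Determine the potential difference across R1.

V ≈ 0.176 V

Total series resistance ΣR = 4.47 + 9.05 + 65.0 + 30.4 + 36.0 = 144.9 kΩ.
V = V_supply · R/ΣR = 5.70 × 0.03084 = 0.1758 V.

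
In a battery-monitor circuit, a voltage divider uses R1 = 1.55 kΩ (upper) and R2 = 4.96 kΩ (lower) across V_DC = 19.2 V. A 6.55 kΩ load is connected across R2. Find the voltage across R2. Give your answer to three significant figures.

V_out ≈ 12.4 V

First combine the lower leg with the load: R2 ‖ R_L = 2.823 kΩ.
Voltage divider with the loaded lower leg: V_out = 19.2 × 2.823/(1.55 + 2.823) = 19.2 × 0.6455 = 12.39 V.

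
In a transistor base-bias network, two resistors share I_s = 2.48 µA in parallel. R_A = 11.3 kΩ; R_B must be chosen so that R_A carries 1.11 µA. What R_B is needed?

R_B ≈ 9.16 kΩ

Two-branch current divider: I_A = I_s · R_B/(R_A + R_B).
1.11/2.48 = R_B/(R_A + R_B) → R_B = R_A · (0.4476)/(1 − 0.4476) = 11.3 × 0.8102 = 9.155 kΩ.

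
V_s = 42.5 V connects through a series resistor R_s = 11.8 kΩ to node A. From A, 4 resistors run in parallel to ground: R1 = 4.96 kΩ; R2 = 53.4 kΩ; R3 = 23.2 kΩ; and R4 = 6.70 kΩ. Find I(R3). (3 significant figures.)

Equivalent of the parallel group: R_p = 2.423 kΩ.
V_A = 42.5 × 2.423/14.22 = 7.240 V.
I(R3) = V_A / R3 = 7.240/23.2 = 0.3121 mA.

I ≈ 0.312 mA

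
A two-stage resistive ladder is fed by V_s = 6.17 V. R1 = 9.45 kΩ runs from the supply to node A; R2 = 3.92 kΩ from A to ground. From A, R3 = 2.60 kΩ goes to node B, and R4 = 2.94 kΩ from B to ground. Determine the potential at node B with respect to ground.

Looking into the second stage from A: R3 + R4 = 5.540 kΩ appears in parallel with R2.
Effective lower resistance at A: R2 ‖ 5.540 = 2.296 kΩ.
First divider: V_A = V_s · 2.296/(9.45 + 2.296) = 1.206 V.
V_B = V_A × 0.5307 = 0.6400 V.

V_B ≈ 0.640 V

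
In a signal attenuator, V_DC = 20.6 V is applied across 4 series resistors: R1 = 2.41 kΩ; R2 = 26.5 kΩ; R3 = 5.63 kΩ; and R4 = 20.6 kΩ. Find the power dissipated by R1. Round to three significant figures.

Series current I = V_DC/ΣR = 20.6/55.14 = 0.3736 mA.
P = I²R = 0.1396 × 2.41 = 0.3364 mW.

P ≈ 0.336 mW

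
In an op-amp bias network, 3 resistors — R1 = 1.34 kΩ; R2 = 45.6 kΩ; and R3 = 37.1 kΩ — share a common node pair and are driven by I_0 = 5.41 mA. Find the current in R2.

I ≈ 0.149 mA

Conductances: ΣG = 1/1.34 + 1/45.6 + 1/37.1 = 0.7952 (1/kΩ).
R2 takes the fraction G_k/ΣG = 0.02193/0.7952 = 0.02758, so I = 5.41 × 0.02758 = 0.1492 mA.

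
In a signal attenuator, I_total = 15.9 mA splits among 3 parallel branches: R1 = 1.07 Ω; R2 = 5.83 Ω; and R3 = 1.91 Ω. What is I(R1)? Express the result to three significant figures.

I ≈ 9.12 mA

Conductances: ΣG = 1/1.07 + 1/5.83 + 1/1.91 = 1.630 (1/Ω).
By the current-divider rule, I = I_total · G_k/ΣG = 15.9 × 0.5735 = 9.118 mA.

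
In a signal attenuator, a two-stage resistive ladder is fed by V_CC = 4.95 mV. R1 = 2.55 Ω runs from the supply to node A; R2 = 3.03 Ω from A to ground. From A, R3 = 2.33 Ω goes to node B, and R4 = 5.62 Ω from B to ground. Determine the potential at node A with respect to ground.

Node A sees R2 in parallel with the series input of stage 2, R3 + R4 = 7.950 Ω.
Effective lower resistance at A: R2 ‖ 7.950 = 2.194 Ω.
So V_A = 4.95 × 0.4625 = 2.289 mV.

V_A ≈ 2.29 mV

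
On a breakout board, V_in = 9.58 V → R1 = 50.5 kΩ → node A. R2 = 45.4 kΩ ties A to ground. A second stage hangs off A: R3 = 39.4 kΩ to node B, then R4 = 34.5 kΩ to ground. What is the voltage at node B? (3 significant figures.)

V_B ≈ 1.60 V

Node A sees R2 in parallel with the series input of stage 2, R3 + R4 = 73.90 kΩ.
Effective lower resistance at A: R2 ‖ 73.90 = 28.12 kΩ.
V_A = 9.58 × 28.12/(50.5 + 28.12) = 3.427 V.
Then the unloaded second divider: V_B = V_A × R4/(R3+R4) = 3.427 × 0.4668 = 1.600 V.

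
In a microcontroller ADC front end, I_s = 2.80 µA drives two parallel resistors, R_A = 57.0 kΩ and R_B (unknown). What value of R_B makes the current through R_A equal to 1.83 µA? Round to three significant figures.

The fraction through R_A equals R_B/(R_A+R_B).
1.83/2.80 = R_B/(R_A + R_B) → R_B = R_A · (0.6536)/(1 − 0.6536) = 57.0 × 1.887 = 107.5 kΩ.

R_B ≈ 108 kΩ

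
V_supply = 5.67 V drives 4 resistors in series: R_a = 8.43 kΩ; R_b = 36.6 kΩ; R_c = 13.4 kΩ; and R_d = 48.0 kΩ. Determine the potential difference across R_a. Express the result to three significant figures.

V ≈ 0.449 V

Series total: ΣR = 8.43 + 36.6 + 13.4 + 48.0 = 106.4 kΩ.
Voltage divider: V = V_supply · (8.430 / 106.4) = 5.67 × 0.07921 = 0.4491 V.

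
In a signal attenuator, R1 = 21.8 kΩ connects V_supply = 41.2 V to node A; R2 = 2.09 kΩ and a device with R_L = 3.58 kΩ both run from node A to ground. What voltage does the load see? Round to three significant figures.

V_out ≈ 2.35 V

First combine the lower leg with the load: R2 ‖ R_L = 1.320 kΩ.
Now apply the divider: V_out = 41.2 × 0.05708 = 2.352 V.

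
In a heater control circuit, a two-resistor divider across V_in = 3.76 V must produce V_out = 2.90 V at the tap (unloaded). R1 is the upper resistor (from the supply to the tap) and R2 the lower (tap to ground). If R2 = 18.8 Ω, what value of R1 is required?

The divider ratio is R2/(R1+R2) = 2.90/3.76 = 0.7713.
R1 = R2·(1/k − 1) = 18.8 × 0.2966 = 5.575 Ω.

R1 ≈ 5.58 Ω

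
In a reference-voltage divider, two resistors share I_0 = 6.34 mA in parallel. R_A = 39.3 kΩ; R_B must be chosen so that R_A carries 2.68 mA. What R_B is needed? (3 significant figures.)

R_B ≈ 28.8 kΩ

The fraction through R_A equals R_B/(R_A+R_B).
With f = 0.4227, R_B = R_A · f/(1−f) = 39.3 × 0.7322 = 28.78 kΩ.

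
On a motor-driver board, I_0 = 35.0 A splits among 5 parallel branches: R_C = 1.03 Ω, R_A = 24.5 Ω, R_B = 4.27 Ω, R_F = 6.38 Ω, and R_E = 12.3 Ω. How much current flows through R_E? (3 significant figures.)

I ≈ 1.92 A

ΣG = 1/1.03 + 1/24.5 + 1/4.27 + 1/6.38 + 1/12.3 = 1.484.
Current divider: I(R_E) = I_0 · G_k/ΣG = 35.0 × (0.08130/1.484) = 35.0 × 0.05479 = 1.918 A.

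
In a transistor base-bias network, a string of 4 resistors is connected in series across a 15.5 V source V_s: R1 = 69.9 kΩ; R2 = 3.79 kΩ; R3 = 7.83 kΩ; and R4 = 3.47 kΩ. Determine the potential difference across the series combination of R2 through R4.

ΣR = 69.9 + 3.79 + 7.83 + 3.47 = 84.99 kΩ.
R_{R2..R4} = 3.79 + 7.83 + 3.47 = 15.09 kΩ.
V = V_s · R/ΣR = 15.5 × 0.1776 = 2.752 V.

V ≈ 2.75 V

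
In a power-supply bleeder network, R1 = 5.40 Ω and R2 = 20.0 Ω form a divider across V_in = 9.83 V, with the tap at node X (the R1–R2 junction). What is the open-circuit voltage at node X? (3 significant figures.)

V_th ≈ 7.74 V

V_th is the unloaded tap voltage: V_in · R2/(R1+R2) = 9.83 × 0.7874 = 7.740 V.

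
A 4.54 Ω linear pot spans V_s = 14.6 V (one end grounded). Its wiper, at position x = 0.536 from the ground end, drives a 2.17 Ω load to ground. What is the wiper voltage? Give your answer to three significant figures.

V_out ≈ 5.15 V

Lower segment x·R_p = 2.433 Ω; upper segment (1−x)·R_p = 2.107 Ω.
R_L loads the lower segment: effective lower R = 1.147 Ω.
Then V_out = V_s · 1.147/(2.107 + 1.147) = 5.147 V.
(Unloaded: V_out = x·V_s = 7.83 V.)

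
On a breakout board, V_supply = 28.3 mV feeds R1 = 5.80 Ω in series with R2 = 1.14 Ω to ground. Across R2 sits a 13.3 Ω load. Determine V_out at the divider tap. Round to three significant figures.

V_out ≈ 4.34 mV

First combine the lower leg with the load: R2 ‖ R_L = 1.050 Ω.
Voltage divider with the loaded lower leg: V_out = 28.3 × 1.050/(5.80 + 1.050) = 28.3 × 0.1533 = 4.338 mV.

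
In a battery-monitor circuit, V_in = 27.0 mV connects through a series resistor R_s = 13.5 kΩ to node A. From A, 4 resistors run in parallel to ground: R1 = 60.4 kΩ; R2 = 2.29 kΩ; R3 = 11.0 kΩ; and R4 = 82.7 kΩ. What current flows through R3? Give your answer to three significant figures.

I ≈ 0.288 µA

Equivalent of the parallel group: R_p = 1.798 kΩ.
V_A = 27.0 × 1.798/15.30 = 3.173 mV.
I(R3) = V_A / R3 = 3.173/11.0 = 0.2885 µA.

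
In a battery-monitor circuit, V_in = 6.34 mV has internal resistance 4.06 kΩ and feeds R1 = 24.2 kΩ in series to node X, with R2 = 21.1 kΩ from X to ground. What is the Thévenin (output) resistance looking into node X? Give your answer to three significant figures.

R_th ≈ 12.1 kΩ

R1' = 4.06 + 24.2 = 28.26 kΩ (source resistance + R1).
Zeroing V_in shorts the top of R1' to ground, so R_th = R1' ‖ R2 = 12.08 kΩ.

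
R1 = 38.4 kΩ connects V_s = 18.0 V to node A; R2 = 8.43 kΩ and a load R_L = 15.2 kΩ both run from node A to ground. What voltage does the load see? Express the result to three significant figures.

V_out ≈ 2.23 V

The load sits in parallel with R2, giving an effective lower resistance R2' = R2·R_L/(R2+R_L) = 5.423 kΩ.
Then V_out = V_s · R2'/(R1 + R2') = 18.0 × 5.423/43.82 = 2.227 V.
(Unloaded it would be 3.24 V; the load pulls it down.)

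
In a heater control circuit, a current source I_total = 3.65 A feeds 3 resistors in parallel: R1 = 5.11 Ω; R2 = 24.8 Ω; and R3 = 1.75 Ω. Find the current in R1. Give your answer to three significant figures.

I ≈ 0.885 A

Conductances: ΣG = 1/5.11 + 1/24.8 + 1/1.75 = 0.8074 (1/Ω).
R1 takes the fraction G_k/ΣG = 0.1957/0.8074 = 0.2424, so I = 3.65 × 0.2424 = 0.8846 A.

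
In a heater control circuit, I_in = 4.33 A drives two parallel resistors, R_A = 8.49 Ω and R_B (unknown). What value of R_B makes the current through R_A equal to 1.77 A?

R_B ≈ 5.87 Ω

The fraction through R_A equals R_B/(R_A+R_B).
With f = 0.4088, R_B = R_A · f/(1−f) = 8.49 × 0.6914 = 5.870 Ω.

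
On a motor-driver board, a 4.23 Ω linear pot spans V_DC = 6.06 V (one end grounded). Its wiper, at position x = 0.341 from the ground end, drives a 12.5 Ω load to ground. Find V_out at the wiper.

Lower segment x·R_p = 1.442 Ω; upper segment (1−x)·R_p = 2.788 Ω.
(x·R_p) ‖ R_L = 1.293 Ω.
Then V_out = V_DC · 1.293/(2.788 + 1.293) = 1.920 V.

V_out ≈ 1.92 V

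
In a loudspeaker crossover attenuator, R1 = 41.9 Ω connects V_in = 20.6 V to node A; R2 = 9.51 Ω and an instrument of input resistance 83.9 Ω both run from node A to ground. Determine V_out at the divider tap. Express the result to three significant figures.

V_out ≈ 3.49 V

First combine the lower leg with the load: R2 ‖ R_L = 8.542 Ω.
Then V_out = V_in · R2'/(R1 + R2') = 20.6 × 8.542/50.44 = 3.488 V.
(Unloaded it would be 3.81 V; the load pulls it down.)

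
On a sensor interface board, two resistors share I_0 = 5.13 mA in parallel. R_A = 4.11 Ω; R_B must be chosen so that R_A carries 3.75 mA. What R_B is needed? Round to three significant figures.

Two-branch current divider: I_A = I_0 · R_B/(R_A + R_B).
With f = 0.7310, R_B = R_A · f/(1−f) = 4.11 × 2.717 = 11.17 Ω.

R_B ≈ 11.2 Ω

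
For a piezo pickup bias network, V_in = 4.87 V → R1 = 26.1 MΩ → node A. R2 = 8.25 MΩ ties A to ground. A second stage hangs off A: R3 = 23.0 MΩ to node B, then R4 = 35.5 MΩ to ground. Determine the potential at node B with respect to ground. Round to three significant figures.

V_B ≈ 0.641 V

Node A sees R2 in parallel with the series input of stage 2, R3 + R4 = 58.50 MΩ.
R2 ‖ (R3+R4) = 7.230 MΩ.
V_A = 4.87 × 7.230/(26.1 + 7.230) = 1.056 V.
Then the unloaded second divider: V_B = V_A × R4/(R3+R4) = 1.056 × 0.6068 = 0.6411 V.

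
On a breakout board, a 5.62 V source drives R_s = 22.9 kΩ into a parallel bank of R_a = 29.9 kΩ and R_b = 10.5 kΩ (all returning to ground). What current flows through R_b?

Equivalent of the parallel group: R_p = 7.771 kΩ.
V_A = 5.62 × 7.771/30.67 = 1.424 V.
Branch current I = V_A/R_b = 1.424/10.5 = 0.1356 mA.
(Check via current divider: I_total = 0.1832 mA; share G_k/ΣG = 0.7401 → same result.)

I ≈ 0.136 mA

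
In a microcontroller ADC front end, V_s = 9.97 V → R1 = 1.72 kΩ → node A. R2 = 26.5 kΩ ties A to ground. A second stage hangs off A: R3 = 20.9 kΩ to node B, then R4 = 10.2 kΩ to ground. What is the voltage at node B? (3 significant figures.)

Node A sees R2 in parallel with the series input of stage 2, R3 + R4 = 31.10 kΩ.
Effective lower resistance at A: R2 ‖ 31.10 = 14.31 kΩ.
V_A = 9.97 × 14.31/(1.72 + 14.31) = 8.900 V.
Stage 2 is unloaded, so V_B = V_A · R4/(R3+R4) = 8.900 × 10.2/31.10 = 2.919 V.

V_B ≈ 2.92 V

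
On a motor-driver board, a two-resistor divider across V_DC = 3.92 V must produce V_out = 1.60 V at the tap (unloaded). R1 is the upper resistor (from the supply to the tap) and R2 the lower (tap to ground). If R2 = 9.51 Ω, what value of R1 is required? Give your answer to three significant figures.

V_out/V_DC = R2/(R1+R2) = 0.4082.
So R1 = R2 · (V_DC/V_out − 1) = 9.51 × (3.92/1.60 − 1) = 9.51 × 1.450 = 13.79 Ω.

R1 ≈ 13.8 Ω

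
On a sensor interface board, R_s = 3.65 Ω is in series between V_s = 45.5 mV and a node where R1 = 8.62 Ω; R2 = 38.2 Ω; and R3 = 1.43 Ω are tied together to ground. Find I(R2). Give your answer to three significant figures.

I ≈ 0.293 mA

Equivalent of the parallel group: R_p = 1.188 Ω.
V_A by voltage divider: V_A = 45.5 × 1.188/(3.65 + 1.188) = 11.18 mV.
Branch current I = V_A/R2 = 11.18/38.2 = 0.2926 mA.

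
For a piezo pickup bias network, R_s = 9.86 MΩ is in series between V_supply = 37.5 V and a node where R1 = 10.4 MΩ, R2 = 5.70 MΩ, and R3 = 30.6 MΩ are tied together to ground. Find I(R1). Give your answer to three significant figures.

I ≈ 0.901 µA

Equivalent of the parallel group: R_p = 3.287 MΩ.
V_A = 37.5 × 3.287/13.15 = 9.375 V.
Branch current I = V_A/R1 = 9.375/10.4 = 0.9014 µA.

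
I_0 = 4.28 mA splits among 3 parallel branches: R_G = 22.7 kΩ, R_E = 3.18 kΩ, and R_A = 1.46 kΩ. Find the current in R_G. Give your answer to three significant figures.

I ≈ 0.181 mA

Conductances: ΣG = 1/22.7 + 1/3.18 + 1/1.46 = 1.043 (1/kΩ).
Current divider: I(R_G) = I_0 · G_k/ΣG = 4.28 × (0.04405/1.043) = 4.28 × 0.04222 = 0.1807 mA.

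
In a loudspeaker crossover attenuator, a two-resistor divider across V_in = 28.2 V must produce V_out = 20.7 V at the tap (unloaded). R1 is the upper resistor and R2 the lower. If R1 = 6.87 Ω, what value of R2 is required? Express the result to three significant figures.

R2 ≈ 19.0 Ω

Required fraction k = V_out/V_in = 0.7340.
R2 = R1 · 0.7340/(1 − 0.7340) = 18.96 Ω.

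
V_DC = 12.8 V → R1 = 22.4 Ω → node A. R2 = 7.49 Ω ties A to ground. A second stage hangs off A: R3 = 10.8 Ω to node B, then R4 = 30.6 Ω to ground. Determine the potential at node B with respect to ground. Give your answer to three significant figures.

V_B ≈ 2.09 V

Looking into the second stage from A: R3 + R4 = 41.40 Ω appears in parallel with R2.
R2 ‖ (R3+R4) = 6.343 Ω.
So V_A = 12.8 × 0.2207 = 2.825 V.
Then the unloaded second divider: V_B = V_A × R4/(R3+R4) = 2.825 × 0.7391 = 2.088 V.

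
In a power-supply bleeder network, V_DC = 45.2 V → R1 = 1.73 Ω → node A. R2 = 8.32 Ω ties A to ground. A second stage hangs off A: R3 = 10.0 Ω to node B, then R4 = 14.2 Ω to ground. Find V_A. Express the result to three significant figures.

V_A ≈ 35.3 V

The second stage (R3 + R4 = 24.20 Ω) loads node A in parallel with R2.
Effective lower resistance at A: R2 ‖ 24.20 = 6.191 Ω.
So V_A = 45.2 × 0.7816 = 35.33 V.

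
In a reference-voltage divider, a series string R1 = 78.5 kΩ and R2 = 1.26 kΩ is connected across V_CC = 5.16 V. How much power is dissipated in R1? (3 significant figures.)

ΣR = 79.76 kΩ → I = 5.16/79.76 = 0.06469 mA.
P(R1) = I²·R1 = (0.06469)² × 78.5 = 0.3285 mW.

P ≈ 0.329 mW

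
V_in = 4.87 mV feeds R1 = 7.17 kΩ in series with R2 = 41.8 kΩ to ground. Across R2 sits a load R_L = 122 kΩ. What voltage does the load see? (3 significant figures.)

R2 ‖ R_L = (41.8 × 122)/(41.8 + 122) = 31.13 kΩ.
Then V_out = V_in · R2'/(R1 + R2') = 4.87 × 31.13/38.30 = 3.958 mV.
(Unloaded it would be 4.16 mV; the load pulls it down.)

V_out ≈ 3.96 mV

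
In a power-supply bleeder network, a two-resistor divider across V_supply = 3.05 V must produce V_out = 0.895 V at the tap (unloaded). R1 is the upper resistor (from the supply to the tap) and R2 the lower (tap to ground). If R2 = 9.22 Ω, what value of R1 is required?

The divider ratio is R2/(R1+R2) = 0.895/3.05 = 0.2934.
So R1 = R2 · (V_supply/V_out − 1) = 9.22 × (3.05/0.895 − 1) = 9.22 × 2.408 = 22.20 Ω.

R1 ≈ 22.2 Ω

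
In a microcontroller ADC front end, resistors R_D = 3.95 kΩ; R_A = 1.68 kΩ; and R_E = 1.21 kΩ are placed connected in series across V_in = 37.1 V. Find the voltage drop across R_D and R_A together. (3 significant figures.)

V ≈ 30.5 V

Series total: ΣR = 3.95 + 1.68 + 1.21 = 6.840 kΩ.
R_{R_D..R_A} = 3.95 + 1.68 = 5.630 kΩ.
Voltage divider: V = V_in · (5.630 / 6.840) = 37.1 × 0.8231 = 30.54 V.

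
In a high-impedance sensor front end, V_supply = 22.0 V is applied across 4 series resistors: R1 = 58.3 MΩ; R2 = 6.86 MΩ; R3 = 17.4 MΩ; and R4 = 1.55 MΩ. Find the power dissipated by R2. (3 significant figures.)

P ≈ 0.469 µW

Series current I = V_supply/ΣR = 22.0/84.11 = 0.2616 µA.
V(R2) = I·R = 1.794 V; P = V·I = 1.794 × 0.2616 = 0.4693 µW.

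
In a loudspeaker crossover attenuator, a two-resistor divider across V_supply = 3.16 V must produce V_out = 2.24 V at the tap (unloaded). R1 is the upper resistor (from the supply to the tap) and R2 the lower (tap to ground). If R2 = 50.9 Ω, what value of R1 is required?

R1 ≈ 20.9 Ω

Required fraction k = V_out/V_supply = 0.7089.
R1 = R2·(1/k − 1) = 50.9 × 0.4107 = 20.91 Ω.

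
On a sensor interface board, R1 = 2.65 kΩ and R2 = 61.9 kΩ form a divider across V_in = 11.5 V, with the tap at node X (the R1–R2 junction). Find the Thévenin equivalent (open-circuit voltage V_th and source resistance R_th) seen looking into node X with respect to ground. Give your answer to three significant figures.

V_th ≈ 11.0 V, R_th ≈ 2.54 kΩ

V_th is the unloaded tap voltage: V_in · R2/(R1+R2) = 11.5 × 0.9589 = 11.03 V.
With V_in suppressed (replaced by a short), R_th = R1 ‖ R2 = (2.650 × 61.9)/(2.650 + 61.9) = 2.541 kΩ.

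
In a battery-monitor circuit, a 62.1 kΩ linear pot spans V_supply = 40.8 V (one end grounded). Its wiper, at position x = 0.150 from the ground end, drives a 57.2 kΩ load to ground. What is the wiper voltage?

V_out ≈ 5.38 V

Lower segment x·R_p = 9.315 kΩ; upper segment (1−x)·R_p = 52.78 kΩ.
(x·R_p) ‖ R_L = 8.010 kΩ.
Then V_out = V_supply · 8.010/(52.78 + 8.010) = 5.376 V.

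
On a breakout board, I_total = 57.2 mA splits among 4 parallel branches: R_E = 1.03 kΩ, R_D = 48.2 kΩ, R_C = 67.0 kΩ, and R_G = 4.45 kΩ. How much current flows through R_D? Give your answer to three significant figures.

Total conductance ΣG = 1/1.03 + 1/48.2 + 1/67.0 + 1/4.45 = 1.231 (units of 1/kΩ).
R_D takes the fraction G_k/ΣG = 0.02075/1.231 = 0.01685, so I = 57.2 × 0.01685 = 0.9638 mA.

I ≈ 0.964 mA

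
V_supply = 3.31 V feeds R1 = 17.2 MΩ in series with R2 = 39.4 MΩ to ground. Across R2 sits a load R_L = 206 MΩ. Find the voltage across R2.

The load sits in parallel with R2, giving an effective lower resistance R2' = R2·R_L/(R2+R_L) = 33.07 MΩ.
Now apply the divider: V_out = 3.31 × 0.6579 = 2.178 V.
(Unloaded it would be 2.30 V; the load pulls it down.)

V_out ≈ 2.18 V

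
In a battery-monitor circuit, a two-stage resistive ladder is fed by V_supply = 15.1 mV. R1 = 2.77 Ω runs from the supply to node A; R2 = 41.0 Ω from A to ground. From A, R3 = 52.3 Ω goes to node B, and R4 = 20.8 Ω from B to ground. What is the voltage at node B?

Looking into the second stage from A: R3 + R4 = 73.10 Ω appears in parallel with R2.
R2 ‖ (R3+R4) = 26.27 Ω.
So V_A = 15.1 × 0.9046 = 13.66 mV.
Stage 2 is unloaded, so V_B = V_A · R4/(R3+R4) = 13.66 × 20.8/73.10 = 3.887 mV.

V_B ≈ 3.89 mV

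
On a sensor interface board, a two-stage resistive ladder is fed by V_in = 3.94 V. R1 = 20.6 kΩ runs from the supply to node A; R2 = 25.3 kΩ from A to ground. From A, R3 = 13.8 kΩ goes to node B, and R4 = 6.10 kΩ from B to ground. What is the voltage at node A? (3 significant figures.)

Node A sees R2 in parallel with the series input of stage 2, R3 + R4 = 19.90 kΩ.
Effective lower resistance at A: R2 ‖ 19.90 = 11.14 kΩ.
First divider: V_A = V_in · 11.14/(20.6 + 11.14) = 1.383 V.

V_A ≈ 1.38 V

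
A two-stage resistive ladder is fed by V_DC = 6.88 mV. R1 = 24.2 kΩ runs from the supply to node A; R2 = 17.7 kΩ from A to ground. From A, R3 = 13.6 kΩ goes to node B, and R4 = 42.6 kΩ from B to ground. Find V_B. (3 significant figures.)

V_B ≈ 1.86 mV

Looking into the second stage from A: R3 + R4 = 56.20 kΩ appears in parallel with R2.
R2 ‖ (R3+R4) = 13.46 kΩ.
First divider: V_A = V_DC · 13.46/(24.2 + 13.46) = 2.459 mV.
Stage 2 is unloaded, so V_B = V_A · R4/(R3+R4) = 2.459 × 42.6/56.20 = 1.864 mV.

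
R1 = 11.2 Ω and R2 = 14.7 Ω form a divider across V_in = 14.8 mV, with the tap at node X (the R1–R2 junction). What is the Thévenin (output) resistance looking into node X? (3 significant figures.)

R_th ≈ 6.36 Ω

Zeroing V_in shorts the top of R1 to ground, so R_th = R1 ‖ R2 = 6.357 Ω.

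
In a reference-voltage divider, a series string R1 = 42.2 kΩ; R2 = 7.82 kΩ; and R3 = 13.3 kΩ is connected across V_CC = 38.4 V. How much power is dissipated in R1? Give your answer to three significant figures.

The common current is I = 38.4/63.32 = 0.6064 mA.
P(R1) = I²·R1 = (0.6064)² × 42.2 = 15.52 mW.

P ≈ 15.5 mW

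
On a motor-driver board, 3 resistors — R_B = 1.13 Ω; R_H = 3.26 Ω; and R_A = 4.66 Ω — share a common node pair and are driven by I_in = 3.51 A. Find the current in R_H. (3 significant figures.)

I ≈ 0.766 A

Total conductance ΣG = 1/1.13 + 1/3.26 + 1/4.66 = 1.406 (units of 1/Ω).
By the current-divider rule, I = I_in · G_k/ΣG = 3.51 × 0.2181 = 0.7656 A.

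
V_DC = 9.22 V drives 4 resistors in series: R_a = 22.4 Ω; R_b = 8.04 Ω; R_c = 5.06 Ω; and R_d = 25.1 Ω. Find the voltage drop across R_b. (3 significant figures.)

Total series resistance ΣR = 22.4 + 8.04 + 5.06 + 25.1 = 60.60 Ω.
V = V_DC · R/ΣR = 9.22 × 0.1327 = 1.223 V.

V ≈ 1.22 V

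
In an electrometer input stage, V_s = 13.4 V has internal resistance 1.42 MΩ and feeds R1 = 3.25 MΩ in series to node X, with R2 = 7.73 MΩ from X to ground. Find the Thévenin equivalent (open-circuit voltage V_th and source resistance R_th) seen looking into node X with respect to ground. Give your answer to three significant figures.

V_th ≈ 8.35 V, R_th ≈ 2.91 MΩ

R1' = 1.42 + 3.25 = 4.670 MΩ (source resistance + R1).
Open-circuit (no load on X): V_th = V_s · R2/(R1' + R2) = 13.4 × 7.73/(4.670 + 7.73) = 8.353 V.
Looking into X with the source shorted: R_th = R1'·R2/(R1'+R2) = 4.670 × 7.73/12.40 = 2.911 MΩ.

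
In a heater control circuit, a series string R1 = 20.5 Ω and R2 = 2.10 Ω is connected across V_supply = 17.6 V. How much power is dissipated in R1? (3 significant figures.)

P ≈ 12.4 W

The common current is I = 17.6/22.60 = 0.7788 A.
P(R1) = I²·R1 = (0.7788)² × 20.5 = 12.43 W.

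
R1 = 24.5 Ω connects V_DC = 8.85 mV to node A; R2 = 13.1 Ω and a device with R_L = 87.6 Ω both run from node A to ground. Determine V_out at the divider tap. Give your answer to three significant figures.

V_out ≈ 2.81 mV

R2 ‖ R_L = (13.1 × 87.6)/(13.1 + 87.6) = 11.40 Ω.
Now apply the divider: V_out = 8.85 × 0.3175 = 2.810 mV.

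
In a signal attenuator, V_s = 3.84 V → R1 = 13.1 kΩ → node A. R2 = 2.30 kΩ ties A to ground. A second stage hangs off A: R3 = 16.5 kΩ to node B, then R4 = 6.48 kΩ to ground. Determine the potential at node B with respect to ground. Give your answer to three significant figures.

Node A sees R2 in parallel with the series input of stage 2, R3 + R4 = 22.98 kΩ.
R2 ‖ (R3+R4) = 2.091 kΩ.
First divider: V_A = V_s · 2.091/(13.1 + 2.091) = 0.5285 V.
Stage 2 is unloaded, so V_B = V_A · R4/(R3+R4) = 0.5285 × 6.48/22.98 = 0.1490 V.

V_B ≈ 0.149 V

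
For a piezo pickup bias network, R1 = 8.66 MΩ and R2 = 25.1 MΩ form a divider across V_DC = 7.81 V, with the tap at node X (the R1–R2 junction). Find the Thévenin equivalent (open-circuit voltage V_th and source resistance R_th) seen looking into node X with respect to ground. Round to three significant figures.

Open-circuit (no load on X): V_th = V_DC · R2/(R1 + R2) = 7.81 × 25.1/(8.660 + 25.1) = 5.807 V.
Zeroing V_DC shorts the top of R1 to ground, so R_th = R1 ‖ R2 = 6.439 MΩ.

V_th ≈ 5.81 V, R_th ≈ 6.44 MΩ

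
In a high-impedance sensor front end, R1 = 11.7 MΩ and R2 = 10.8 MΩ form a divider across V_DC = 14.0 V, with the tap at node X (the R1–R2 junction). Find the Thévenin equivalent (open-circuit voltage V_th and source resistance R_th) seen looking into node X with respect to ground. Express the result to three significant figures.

V_th ≈ 6.72 V, R_th ≈ 5.62 MΩ

Open-circuit (no load on X): V_th = V_DC · R2/(R1 + R2) = 14.0 × 10.8/(11.70 + 10.8) = 6.720 V.
With V_DC suppressed (replaced by a short), R_th = R1 ‖ R2 = (11.70 × 10.8)/(11.70 + 10.8) = 5.616 MΩ.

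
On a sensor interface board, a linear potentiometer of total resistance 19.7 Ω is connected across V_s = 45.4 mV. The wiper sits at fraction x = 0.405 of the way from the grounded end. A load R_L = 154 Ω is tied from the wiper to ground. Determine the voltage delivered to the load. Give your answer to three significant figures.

Split the track: R_lower = x·R_p = 7.979 Ω, R_upper = (1−x)·R_p = 11.72 Ω.
Lower segment in parallel with the load: 7.979 ‖ 154 = 7.586 Ω.
V_out = 45.4 × 7.586/(11.72 + 7.586) = 17.84 mV.

V_out ≈ 17.8 mV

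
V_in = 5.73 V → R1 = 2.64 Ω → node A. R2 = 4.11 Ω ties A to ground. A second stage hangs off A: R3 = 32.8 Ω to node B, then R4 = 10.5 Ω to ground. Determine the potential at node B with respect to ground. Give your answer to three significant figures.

Node A sees R2 in parallel with the series input of stage 2, R3 + R4 = 43.30 Ω.
Effective lower resistance at A: R2 ‖ 43.30 = 3.754 Ω.
V_A = 5.73 × 3.754/(2.64 + 3.754) = 3.364 V.
Stage 2 is unloaded, so V_B = V_A · R4/(R3+R4) = 3.364 × 10.5/43.30 = 0.8158 V.

V_B ≈ 0.816 V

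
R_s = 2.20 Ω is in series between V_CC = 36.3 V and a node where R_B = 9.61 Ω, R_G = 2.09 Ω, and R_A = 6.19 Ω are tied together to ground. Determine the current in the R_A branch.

I ≈ 2.22 A

Parallel bank: R_p = 1/(1/9.61 + 1/2.09 + 1/6.19) = 1.344 Ω.
V_A by voltage divider: V_A = 36.3 × 1.344/(2.20 + 1.344) = 13.77 V.
Branch current I = V_A/R_A = 13.77/6.19 = 2.224 A.
(Check via current divider: I_total = 10.24 A; share G_k/ΣG = 0.2171 → same result.)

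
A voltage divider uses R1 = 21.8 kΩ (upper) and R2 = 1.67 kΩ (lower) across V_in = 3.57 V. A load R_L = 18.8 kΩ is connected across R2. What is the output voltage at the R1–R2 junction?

The load sits in parallel with R2, giving an effective lower resistance R2' = R2·R_L/(R2+R_L) = 1.534 kΩ.
Then V_out = V_in · R2'/(R1 + R2') = 3.57 × 1.534/23.33 = 0.2347 V.

V_out ≈ 0.235 V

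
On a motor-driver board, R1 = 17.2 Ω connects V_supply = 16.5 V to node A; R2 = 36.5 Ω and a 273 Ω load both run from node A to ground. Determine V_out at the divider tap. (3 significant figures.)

V_out ≈ 10.8 V

R2 ‖ R_L = (36.5 × 273)/(36.5 + 273) = 32.20 Ω.
Voltage divider with the loaded lower leg: V_out = 16.5 × 32.20/(17.2 + 32.20) = 16.5 × 0.6518 = 10.75 V.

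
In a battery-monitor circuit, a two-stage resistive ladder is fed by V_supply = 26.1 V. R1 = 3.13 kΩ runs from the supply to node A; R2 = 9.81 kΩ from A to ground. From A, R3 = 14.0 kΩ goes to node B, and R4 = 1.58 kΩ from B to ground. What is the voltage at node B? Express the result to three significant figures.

Node A sees R2 in parallel with the series input of stage 2, R3 + R4 = 15.58 kΩ.
R2 ‖ (R3+R4) = 6.020 kΩ.
V_A = 26.1 × 6.020/(3.13 + 6.020) = 17.17 V.
Then the unloaded second divider: V_B = V_A × R4/(R3+R4) = 17.17 × 0.1014 = 1.741 V.

V_B ≈ 1.74 V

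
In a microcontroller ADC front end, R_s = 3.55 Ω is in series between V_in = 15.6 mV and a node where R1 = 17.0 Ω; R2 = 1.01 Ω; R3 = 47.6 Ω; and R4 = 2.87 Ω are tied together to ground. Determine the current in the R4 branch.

I ≈ 0.901 mA

Combine the parallel branches: R_p = (1/17.0 + 1/1.01 + 1/47.6 + 1/2.87)⁻¹ = 0.7050 Ω.
V_A = 15.6 × 0.7050/4.255 = 2.585 mV.
I(R4) = V_A / R4 = 2.585/2.87 = 0.9006 mA.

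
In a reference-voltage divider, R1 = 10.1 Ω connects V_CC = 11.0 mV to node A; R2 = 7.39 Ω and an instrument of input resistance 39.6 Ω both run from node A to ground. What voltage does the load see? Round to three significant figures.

R2 ‖ R_L = (7.39 × 39.6)/(7.39 + 39.6) = 6.228 Ω.
Now apply the divider: V_out = 11.0 × 0.3814 = 4.196 mV.

V_out ≈ 4.20 mV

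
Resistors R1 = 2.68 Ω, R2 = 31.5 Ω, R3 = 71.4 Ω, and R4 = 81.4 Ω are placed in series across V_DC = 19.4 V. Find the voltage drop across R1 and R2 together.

V ≈ 3.55 V

Series total: ΣR = 2.68 + 31.5 + 71.4 + 81.4 = 187.0 Ω.
R_{R1..R2} = 2.68 + 31.5 = 34.18 Ω.
Voltage divider: V = V_DC · (34.18 / 187.0) = 19.4 × 0.1828 = 3.546 V.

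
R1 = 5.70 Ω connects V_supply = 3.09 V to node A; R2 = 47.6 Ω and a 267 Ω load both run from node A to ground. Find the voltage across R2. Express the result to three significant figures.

V_out ≈ 2.71 V

The load sits in parallel with R2, giving an effective lower resistance R2' = R2·R_L/(R2+R_L) = 40.40 Ω.
Voltage divider with the loaded lower leg: V_out = 3.09 × 40.40/(5.70 + 40.40) = 3.09 × 0.8764 = 2.708 V.
(Unloaded it would be 2.76 V; the load pulls it down.)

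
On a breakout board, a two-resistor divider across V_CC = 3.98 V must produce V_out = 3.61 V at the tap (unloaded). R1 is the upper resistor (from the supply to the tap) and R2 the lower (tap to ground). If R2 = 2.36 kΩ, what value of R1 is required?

The divider ratio is R2/(R1+R2) = 3.61/3.98 = 0.9070.
R1 = R2·(1/k − 1) = 2.36 × 0.1025 = 0.2419 kΩ.

R1 ≈ 0.242 kΩ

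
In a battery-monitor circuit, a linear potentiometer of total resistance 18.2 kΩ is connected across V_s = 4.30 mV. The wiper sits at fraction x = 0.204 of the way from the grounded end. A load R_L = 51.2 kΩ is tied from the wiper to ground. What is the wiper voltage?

V_out ≈ 0.829 mV

Split the track: R_lower = x·R_p = 3.713 kΩ, R_upper = (1−x)·R_p = 14.49 kΩ.
(x·R_p) ‖ R_L = 3.462 kΩ.
Loaded-divider output: V_out = 4.30 × 0.1929 = 0.8293 mV.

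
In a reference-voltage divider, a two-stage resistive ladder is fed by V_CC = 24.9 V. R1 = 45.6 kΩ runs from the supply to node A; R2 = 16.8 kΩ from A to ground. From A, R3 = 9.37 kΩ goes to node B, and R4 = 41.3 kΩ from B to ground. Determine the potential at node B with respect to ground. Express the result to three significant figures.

V_B ≈ 4.40 V

The second stage (R3 + R4 = 50.67 kΩ) loads node A in parallel with R2.
Effective lower resistance at A: R2 ‖ 50.67 = 12.62 kΩ.
V_A = 24.9 × 12.62/(45.6 + 12.62) = 5.396 V.
Stage 2 is unloaded, so V_B = V_A · R4/(R3+R4) = 5.396 × 41.3/50.67 = 4.398 V.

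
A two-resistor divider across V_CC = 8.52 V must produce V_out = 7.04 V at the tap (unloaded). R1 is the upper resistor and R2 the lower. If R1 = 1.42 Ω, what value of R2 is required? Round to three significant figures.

V_out/V_CC = R2/(R1+R2) = 0.8263.
So R2 = R1 · V_out/(V_CC − V_out) = 1.42 × 7.04/(8.52 − 7.04) = 1.42 × 4.757 = 6.755 Ω.

R2 ≈ 6.75 Ω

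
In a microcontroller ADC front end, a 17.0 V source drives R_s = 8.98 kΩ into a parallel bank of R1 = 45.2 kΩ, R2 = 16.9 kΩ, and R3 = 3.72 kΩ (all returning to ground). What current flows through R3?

Equivalent of the parallel group: R_p = 2.856 kΩ.
Node voltage V_A = V_DC · R_p/(R_s + R_p) = 17.0 × 0.2413 = 4.102 V.
I(R3) = V_A / R3 = 4.102/3.72 = 1.103 mA.
(Check via current divider: I_total = 1.436 mA; share G_k/ΣG = 0.7678 → same result.)

I ≈ 1.10 mA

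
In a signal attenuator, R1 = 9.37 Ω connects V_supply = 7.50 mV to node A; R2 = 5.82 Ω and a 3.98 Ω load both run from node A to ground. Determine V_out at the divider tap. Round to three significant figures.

V_out ≈ 1.51 mV

The load sits in parallel with R2, giving an effective lower resistance R2' = R2·R_L/(R2+R_L) = 2.364 Ω.
Then V_out = V_supply · R2'/(R1 + R2') = 7.50 × 2.364/11.73 = 1.511 mV.
(Unloaded it would be 2.87 mV; the load pulls it down.)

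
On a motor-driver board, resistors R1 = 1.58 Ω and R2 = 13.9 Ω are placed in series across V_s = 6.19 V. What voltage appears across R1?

Series total: ΣR = 1.58 + 13.9 = 15.48 Ω.
V = V_s · R/ΣR = 6.19 × 0.1021 = 0.6318 V.

V ≈ 0.632 V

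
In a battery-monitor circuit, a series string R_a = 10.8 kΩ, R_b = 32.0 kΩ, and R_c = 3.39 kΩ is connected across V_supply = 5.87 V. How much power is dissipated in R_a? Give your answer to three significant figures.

P ≈ 0.174 mW

Series current I = V_supply/ΣR = 5.87/46.19 = 0.1271 mA.
V(R_a) = I·R = 1.373 V; P = V·I = 1.373 × 0.1271 = 0.1744 mW.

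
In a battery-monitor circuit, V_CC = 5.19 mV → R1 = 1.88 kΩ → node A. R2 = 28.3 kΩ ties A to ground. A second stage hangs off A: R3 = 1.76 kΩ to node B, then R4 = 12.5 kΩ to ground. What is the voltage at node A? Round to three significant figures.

V_A ≈ 4.33 mV

Looking into the second stage from A: R3 + R4 = 14.26 kΩ appears in parallel with R2.
Effective lower resistance at A: R2 ‖ 14.26 = 9.482 kΩ.
First divider: V_A = V_CC · 9.482/(1.88 + 9.482) = 4.331 mV.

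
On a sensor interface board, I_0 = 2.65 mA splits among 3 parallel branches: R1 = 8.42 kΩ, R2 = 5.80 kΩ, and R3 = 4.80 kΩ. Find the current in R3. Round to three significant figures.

Conductances: ΣG = 1/8.42 + 1/5.80 + 1/4.80 = 0.4995 (1/kΩ).
By the current-divider rule, I = I_0 · G_k/ΣG = 2.65 × 0.4171 = 1.105 mA.

I ≈ 1.11 mA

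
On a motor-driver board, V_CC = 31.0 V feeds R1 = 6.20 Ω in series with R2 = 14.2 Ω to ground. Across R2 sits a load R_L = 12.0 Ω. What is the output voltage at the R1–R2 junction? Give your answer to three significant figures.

The load sits in parallel with R2, giving an effective lower resistance R2' = R2·R_L/(R2+R_L) = 6.504 Ω.
Now apply the divider: V_out = 31.0 × 0.5120 = 15.87 V.

V_out ≈ 15.9 V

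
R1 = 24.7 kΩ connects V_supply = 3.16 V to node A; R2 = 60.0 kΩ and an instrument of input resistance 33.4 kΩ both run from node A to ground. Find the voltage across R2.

First combine the lower leg with the load: R2 ‖ R_L = 21.46 kΩ.
Voltage divider with the loaded lower leg: V_out = 3.16 × 21.46/(24.7 + 21.46) = 3.16 × 0.4649 = 1.469 V.

V_out ≈ 1.47 V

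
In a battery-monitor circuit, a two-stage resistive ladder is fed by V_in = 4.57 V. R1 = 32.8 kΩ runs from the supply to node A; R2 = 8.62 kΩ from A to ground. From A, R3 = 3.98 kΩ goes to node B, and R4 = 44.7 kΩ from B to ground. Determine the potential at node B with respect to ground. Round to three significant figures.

The second stage (R3 + R4 = 48.68 kΩ) loads node A in parallel with R2.
R2 ‖ (R3+R4) = 7.323 kΩ.
So V_A = 4.57 × 0.1825 = 0.8341 V.
V_B = V_A × 0.9182 = 0.7659 V.

V_B ≈ 0.766 V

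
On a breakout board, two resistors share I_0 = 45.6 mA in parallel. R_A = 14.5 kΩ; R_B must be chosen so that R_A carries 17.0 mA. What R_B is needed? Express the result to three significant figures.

The fraction through R_A equals R_B/(R_A+R_B).
With f = 0.3728, R_B = R_A · f/(1−f) = 14.5 × 0.5944 = 8.619 kΩ.

R_B ≈ 8.62 kΩ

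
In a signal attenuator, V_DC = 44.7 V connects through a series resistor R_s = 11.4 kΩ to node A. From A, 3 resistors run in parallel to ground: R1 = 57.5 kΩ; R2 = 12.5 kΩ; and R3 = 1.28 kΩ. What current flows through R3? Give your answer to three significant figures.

I ≈ 3.17 mA

Equivalent of the parallel group: R_p = 1.138 kΩ.
V_A = 44.7 × 1.138/12.54 = 4.058 V.
I(R3) = V_A / R3 = 4.058/1.28 = 3.170 mA.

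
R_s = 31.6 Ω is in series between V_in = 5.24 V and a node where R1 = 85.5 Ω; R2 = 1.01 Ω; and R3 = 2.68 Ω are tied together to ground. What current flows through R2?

I ≈ 0.117 A

Equivalent of the parallel group: R_p = 0.7273 Ω.
V_A = 5.24 × 0.7273/32.33 = 0.1179 V.
I(R2) = V_A / R2 = 0.1179/1.01 = 0.1167 A.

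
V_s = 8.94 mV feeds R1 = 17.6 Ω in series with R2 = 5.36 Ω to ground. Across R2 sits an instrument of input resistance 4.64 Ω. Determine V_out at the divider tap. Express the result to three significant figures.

V_out ≈ 1.11 mV

R2 ‖ R_L = (5.36 × 4.64)/(5.36 + 4.64) = 2.487 Ω.
Then V_out = V_s · R2'/(R1 + R2') = 8.94 × 2.487/20.09 = 1.107 mV.
(Unloaded it would be 2.09 mV; the load pulls it down.)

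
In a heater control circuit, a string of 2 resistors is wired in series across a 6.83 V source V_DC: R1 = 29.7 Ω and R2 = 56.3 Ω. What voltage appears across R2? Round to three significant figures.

ΣR = 29.7 + 56.3 = 86.00 Ω.
By the voltage-divider rule, V = 6.83 × 56.30/86.00 = 4.471 V.

V ≈ 4.47 V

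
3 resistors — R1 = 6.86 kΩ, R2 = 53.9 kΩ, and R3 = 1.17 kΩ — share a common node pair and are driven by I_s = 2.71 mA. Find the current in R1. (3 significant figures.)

ΣG = 1/6.86 + 1/53.9 + 1/1.17 = 1.019.
By the current-divider rule, I = I_s · G_k/ΣG = 2.71 × 0.1431 = 0.3877 mA.

I ≈ 0.388 mA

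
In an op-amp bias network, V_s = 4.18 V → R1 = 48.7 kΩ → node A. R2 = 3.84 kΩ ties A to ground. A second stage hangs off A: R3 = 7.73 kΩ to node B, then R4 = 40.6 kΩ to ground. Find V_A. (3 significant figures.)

Node A sees R2 in parallel with the series input of stage 2, R3 + R4 = 48.33 kΩ.
Effective lower resistance at A: R2 ‖ 48.33 = 3.557 kΩ.
First divider: V_A = V_s · 3.557/(48.7 + 3.557) = 0.2845 V.

V_A ≈ 0.285 V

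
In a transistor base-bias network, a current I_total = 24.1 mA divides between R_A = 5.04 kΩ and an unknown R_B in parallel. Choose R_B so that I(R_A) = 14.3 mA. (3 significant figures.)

R_B ≈ 7.35 kΩ

Two-branch current divider: I_A = I_total · R_B/(R_A + R_B).
With f = 0.5934, R_B = R_A · f/(1−f) = 5.04 × 1.459 = 7.354 kΩ.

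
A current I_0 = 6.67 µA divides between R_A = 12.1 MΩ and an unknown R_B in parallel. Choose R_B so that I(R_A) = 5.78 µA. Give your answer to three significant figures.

R_B ≈ 78.6 MΩ

In a two-way split, I_A/I_0 = R_B/(R_A + R_B).
With f = 0.8666, R_B = R_A · f/(1−f) = 12.1 × 6.494 = 78.58 MΩ.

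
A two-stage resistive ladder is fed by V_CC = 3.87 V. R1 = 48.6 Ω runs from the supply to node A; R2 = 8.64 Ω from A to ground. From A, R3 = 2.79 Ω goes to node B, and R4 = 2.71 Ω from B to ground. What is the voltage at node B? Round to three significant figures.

Node A sees R2 in parallel with the series input of stage 2, R3 + R4 = 5.500 Ω.
Effective lower resistance at A: R2 ‖ 5.500 = 3.361 Ω.
First divider: V_A = V_CC · 3.361/(48.6 + 3.361) = 0.2503 V.
Then the unloaded second divider: V_B = V_A × R4/(R3+R4) = 0.2503 × 0.4927 = 0.1233 V.

V_B ≈ 0.123 V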